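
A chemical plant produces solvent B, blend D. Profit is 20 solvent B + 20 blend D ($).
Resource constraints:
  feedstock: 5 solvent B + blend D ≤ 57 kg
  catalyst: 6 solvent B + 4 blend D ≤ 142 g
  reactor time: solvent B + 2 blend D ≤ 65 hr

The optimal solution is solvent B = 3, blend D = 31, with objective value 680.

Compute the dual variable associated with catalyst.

Binding: catalyst and reactor time. Non-binding: feedstock (11 unused).
Slack constraints have shadow price 0 (complementary slackness).
From A_Bᵀ y = c: 6·y_catalyst + 1·y_reactor time = 20; 4·y_catalyst + 2·y_reactor time = 20.
→ y_catalyst = 2.5 and y_reactor time = 5.
Shadow price of catalyst = 2.5.

2.5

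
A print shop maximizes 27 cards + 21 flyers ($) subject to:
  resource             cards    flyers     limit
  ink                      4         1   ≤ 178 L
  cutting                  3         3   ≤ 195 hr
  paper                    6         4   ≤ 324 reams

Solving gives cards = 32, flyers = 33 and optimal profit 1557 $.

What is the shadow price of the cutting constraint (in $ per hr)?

3

Binding: cutting and paper. Non-binding: ink (17 unused).
Since ink is not tight, its dual is 0.
Dual feasibility on the basic columns requires 3·y_cutting + 6·y_paper = 27, 3·y_cutting + 4·y_paper = 21.
This yields shadow prices y_cutting = 3, y_paper = 3.
Shadow price of cutting = 3.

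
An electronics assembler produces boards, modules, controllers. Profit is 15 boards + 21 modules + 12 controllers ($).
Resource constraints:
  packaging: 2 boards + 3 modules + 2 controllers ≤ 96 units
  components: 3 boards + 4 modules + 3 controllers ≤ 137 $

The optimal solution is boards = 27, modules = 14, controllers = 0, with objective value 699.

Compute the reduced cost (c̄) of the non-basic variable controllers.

Check each constraint at x*: packaging 96/96 (tight); components 137/137 (tight).
The binding rows give the dual system: 2·y_packaging + 3·y_components = 15 and 3·y_packaging + 4·y_components = 21.
Solving: y_packaging = 3, y_components = 3.
Reduced cost of controllers: c₃ − yᵀa₃ = 12 − (3·2 + 3·3) = 12 − 15 = -3.

-3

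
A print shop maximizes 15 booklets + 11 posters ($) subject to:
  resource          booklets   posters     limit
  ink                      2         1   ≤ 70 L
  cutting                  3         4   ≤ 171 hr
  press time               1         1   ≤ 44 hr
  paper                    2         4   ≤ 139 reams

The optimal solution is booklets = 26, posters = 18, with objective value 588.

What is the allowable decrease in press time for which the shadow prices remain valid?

9

Binding constraints: ink, press time. The basis is B = [[2,1],[1,1]] with det 1.
Per unit decrease in press time, x* moves by d = (1, -2).
The basis stays optimal until posters reaches 0; allowable decrease = 9 hr.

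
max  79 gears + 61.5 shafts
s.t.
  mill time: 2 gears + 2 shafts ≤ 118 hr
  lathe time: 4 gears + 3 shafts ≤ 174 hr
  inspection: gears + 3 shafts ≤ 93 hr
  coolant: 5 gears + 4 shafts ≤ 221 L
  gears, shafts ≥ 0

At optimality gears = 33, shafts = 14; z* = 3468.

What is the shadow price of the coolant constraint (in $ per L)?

Check each constraint at x*: mill time 94/118 (slack 24); lathe time 174/174 (tight); inspection 75/93 (slack 18); coolant 221/221 (tight).
Since mill time, inspection are not tight, their duals are 0.
The binding rows give the dual system: 4·y_lathe time + 5·y_coolant = 79 and 3·y_lathe time + 4·y_coolant = 61.5.
Solving: y_lathe time = 8.5, y_coolant = 9.
Shadow price of coolant = 9.

9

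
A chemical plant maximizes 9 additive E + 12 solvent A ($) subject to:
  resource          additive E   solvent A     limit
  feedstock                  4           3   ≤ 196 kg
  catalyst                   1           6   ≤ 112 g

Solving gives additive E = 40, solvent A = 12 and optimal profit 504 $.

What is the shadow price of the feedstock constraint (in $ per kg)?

2

Check each constraint at x*: feedstock 196/196 (tight); catalyst 112/112 (tight).
From A_Bᵀ y = c: 4·y_feedstock + 1·y_catalyst = 9; 3·y_feedstock + 6·y_catalyst = 12.
Solving: y_feedstock = 2, y_catalyst = 1.
Shadow price of feedstock = 2.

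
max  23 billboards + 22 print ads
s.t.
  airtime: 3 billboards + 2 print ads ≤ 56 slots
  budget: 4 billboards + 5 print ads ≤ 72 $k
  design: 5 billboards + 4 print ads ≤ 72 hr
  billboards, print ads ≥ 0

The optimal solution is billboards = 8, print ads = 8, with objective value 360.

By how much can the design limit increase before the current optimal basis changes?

18

Binding constraints: budget, design. The basis is B = [[4,5],[5,4]] with det -9.
Per unit increase in design, x* moves by d = (0.5556, -0.4444).
The basis stays optimal until print ads reaches 0; allowable increase = 18 hr.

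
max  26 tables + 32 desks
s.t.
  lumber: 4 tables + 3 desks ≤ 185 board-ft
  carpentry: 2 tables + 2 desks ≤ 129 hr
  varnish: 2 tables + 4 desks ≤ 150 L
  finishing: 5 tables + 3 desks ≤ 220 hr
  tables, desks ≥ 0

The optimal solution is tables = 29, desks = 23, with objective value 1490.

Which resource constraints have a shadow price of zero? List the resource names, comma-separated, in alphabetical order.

carpentry, finishing

lumber: 185/185 (binding)
carpentry: 104/129 (slack 25)
varnish: 150/150 (binding)
finishing: 214/220 (slack 6)
By complementary slackness, a constraint with positive slack has shadow price 0 → carpentry, finishing.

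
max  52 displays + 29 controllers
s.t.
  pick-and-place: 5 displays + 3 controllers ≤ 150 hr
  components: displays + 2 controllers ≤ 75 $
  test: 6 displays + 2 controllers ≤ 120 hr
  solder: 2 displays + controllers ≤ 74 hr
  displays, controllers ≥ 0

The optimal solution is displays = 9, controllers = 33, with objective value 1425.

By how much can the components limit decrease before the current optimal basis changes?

55

Binding constraints: components, test. The basis is B = [[1,2],[6,2]] with det -10.
Per unit decrease in components, x* moves by d = (0.2, -0.6).
The basis stays optimal until controllers reaches 0; allowable decrease = 55 $.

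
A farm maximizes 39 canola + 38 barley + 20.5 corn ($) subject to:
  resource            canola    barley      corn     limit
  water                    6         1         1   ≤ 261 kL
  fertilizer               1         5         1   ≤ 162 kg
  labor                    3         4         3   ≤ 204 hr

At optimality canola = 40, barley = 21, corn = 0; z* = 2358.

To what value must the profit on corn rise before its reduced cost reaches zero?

29

Check each constraint at x*: water 261/261 (tight); fertilizer 145/162 (slack 17); labor 204/204 (tight).
Slack constraints have shadow price 0 (complementary slackness).
The binding rows give the dual system: 6·y_water + 3·y_labor = 39 and 1·y_water + 4·y_labor = 38.
This yields shadow prices y_water = 2, y_labor = 9.
corn enters the basis when its profit ≥ yᵀa₃ = 2·1 + 9·3 = 29.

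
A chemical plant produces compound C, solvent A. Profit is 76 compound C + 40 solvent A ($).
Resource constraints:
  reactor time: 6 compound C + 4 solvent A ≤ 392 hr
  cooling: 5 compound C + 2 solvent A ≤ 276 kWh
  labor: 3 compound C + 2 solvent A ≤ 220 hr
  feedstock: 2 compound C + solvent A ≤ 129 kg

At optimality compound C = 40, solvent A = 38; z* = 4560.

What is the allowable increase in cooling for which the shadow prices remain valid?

Binding constraints: reactor time, cooling. The basis is B = [[6,4],[5,2]] with det -8.
Per unit increase in cooling, x* moves by d = (0.5, -0.75).
The basis stays optimal until feedstock becomes binding; allowable increase = 44 kWh.

44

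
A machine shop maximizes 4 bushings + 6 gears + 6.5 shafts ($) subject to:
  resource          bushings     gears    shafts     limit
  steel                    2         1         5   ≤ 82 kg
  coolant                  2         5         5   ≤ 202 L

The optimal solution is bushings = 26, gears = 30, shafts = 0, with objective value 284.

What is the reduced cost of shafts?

-3.5

Check each constraint at x*: steel 82/82 (tight); coolant 202/202 (tight).
The binding rows give the dual system: 2·y_steel + 2·y_coolant = 4 and 1·y_steel + 5·y_coolant = 6.
This yields shadow prices y_steel = 1, y_coolant = 1.
Reduced cost of shafts: c₃ − yᵀa₃ = 6.5 − (1·5 + 1·5) = 6.5 − 10 = -3.5.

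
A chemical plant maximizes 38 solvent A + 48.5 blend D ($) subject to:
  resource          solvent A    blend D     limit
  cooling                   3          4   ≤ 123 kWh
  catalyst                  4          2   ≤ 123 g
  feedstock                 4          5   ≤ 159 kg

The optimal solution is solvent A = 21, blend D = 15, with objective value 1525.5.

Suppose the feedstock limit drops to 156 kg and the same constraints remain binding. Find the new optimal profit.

At the optimum: cooling uses 123 of 123 (binding); catalyst uses 114 of 123 (slack = 9); feedstock uses 159 of 159 (binding).
Slack constraints have shadow price 0 (complementary slackness).
From A_Bᵀ y = c: 3·y_cooling + 4·y_feedstock = 38; 4·y_cooling + 5·y_feedstock = 48.5.
Solving: y_cooling = 4, y_feedstock = 6.5.
Δz = y_feedstock·Δb = 6.5 × (-3) = -19.5, so new z* = 1525.5 − 19.5 = 1506.

1506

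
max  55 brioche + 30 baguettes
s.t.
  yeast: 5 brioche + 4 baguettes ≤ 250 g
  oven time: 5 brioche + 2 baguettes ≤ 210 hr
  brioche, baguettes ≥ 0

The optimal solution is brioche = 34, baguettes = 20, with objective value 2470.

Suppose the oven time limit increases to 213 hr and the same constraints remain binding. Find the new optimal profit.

2491

Both yeast and oven time are binding at x*.
From A_Bᵀ y = c: 5·y_yeast + 5·y_oven time = 55; 4·y_yeast + 2·y_oven time = 30.
→ y_yeast = 4 and y_oven time = 7.
Δz = y_oven time·Δb = 7 × (3) = 21, so new z* = 2470 + 21 = 2491.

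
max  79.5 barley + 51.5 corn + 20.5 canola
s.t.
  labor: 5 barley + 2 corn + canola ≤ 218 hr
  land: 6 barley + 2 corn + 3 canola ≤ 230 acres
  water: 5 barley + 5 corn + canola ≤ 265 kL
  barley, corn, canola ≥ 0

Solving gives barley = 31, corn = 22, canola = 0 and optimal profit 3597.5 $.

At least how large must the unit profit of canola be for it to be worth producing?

Binding: land and water. Non-binding: labor (19 unused).
By complementary slackness, y = 0 for the non-binding constraint.
The binding rows give the dual system: 6·y_land + 5·y_water = 79.5 and 2·y_land + 5·y_water = 51.5.
Solving: y_land = 7, y_water = 7.5.
canola enters the basis when its profit ≥ yᵀa₃ = 7·3 + 7.5·1 = 28.5.

28.5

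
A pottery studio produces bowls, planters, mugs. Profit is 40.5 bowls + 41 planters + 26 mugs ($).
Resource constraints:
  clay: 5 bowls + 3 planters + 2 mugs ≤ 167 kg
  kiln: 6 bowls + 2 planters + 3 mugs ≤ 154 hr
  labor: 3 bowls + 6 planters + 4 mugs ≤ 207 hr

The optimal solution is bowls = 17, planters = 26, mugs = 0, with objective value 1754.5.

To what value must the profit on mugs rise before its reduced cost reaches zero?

34

At the optimum: clay uses 163 of 167 (slack = 4); kiln uses 154 of 154 (binding); labor uses 207 of 207 (binding).
By complementary slackness, y = 0 for the non-binding constraint.
The binding rows give the dual system: 6·y_kiln + 3·y_labor = 40.5 and 2·y_kiln + 6·y_labor = 41.
This yields shadow prices y_kiln = 4, y_labor = 5.5.
mugs enters the basis when its profit ≥ yᵀa₃ = 4·3 + 5.5·4 = 34.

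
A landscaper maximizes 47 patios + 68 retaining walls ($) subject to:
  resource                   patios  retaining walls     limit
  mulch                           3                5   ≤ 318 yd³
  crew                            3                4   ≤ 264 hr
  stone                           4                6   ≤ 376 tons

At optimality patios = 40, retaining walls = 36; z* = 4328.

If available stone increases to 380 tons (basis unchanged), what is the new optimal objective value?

Binding: crew and stone. Non-binding: mulch (18 unused).
By complementary slackness, y = 0 for the non-binding constraint.
Dual feasibility on the basic columns requires 3·y_crew + 4·y_stone = 47, 4·y_crew + 6·y_stone = 68.
Solving: y_crew = 5, y_stone = 8.
Δz = y_stone·Δb = 8 × (4) = 32, so new z* = 4328 + 32 = 4360.

4360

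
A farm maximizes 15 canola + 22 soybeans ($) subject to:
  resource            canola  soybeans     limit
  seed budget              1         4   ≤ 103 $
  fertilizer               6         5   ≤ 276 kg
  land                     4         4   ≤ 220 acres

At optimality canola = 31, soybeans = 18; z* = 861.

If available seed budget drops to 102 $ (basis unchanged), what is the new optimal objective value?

858

Binding: seed budget and fertilizer. Non-binding: land (24 unused).
Since land is not tight, its dual is 0.
Dual feasibility on the basic columns requires 1·y_seed budget + 6·y_fertilizer = 15, 4·y_seed budget + 5·y_fertilizer = 22.
This yields shadow prices y_seed budget = 3, y_fertilizer = 2.
Δz = y_seed budget·Δb = 3 × (-1) = -3, so new z* = 861 − 3 = 858.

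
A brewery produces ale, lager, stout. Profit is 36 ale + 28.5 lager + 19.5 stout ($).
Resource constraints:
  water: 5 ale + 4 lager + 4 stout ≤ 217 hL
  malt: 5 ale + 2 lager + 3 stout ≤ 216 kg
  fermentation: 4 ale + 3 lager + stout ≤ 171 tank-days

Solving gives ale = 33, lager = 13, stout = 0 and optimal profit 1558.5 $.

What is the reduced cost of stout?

-6

At the optimum: water uses 217 of 217 (binding); malt uses 191 of 216 (slack = 25); fermentation uses 171 of 171 (binding).
Slack constraints have shadow price 0 (complementary slackness).
The binding rows give the dual system: 5·y_water + 4·y_fermentation = 36 and 4·y_water + 3·y_fermentation = 28.5.
→ y_water = 6 and y_fermentation = 1.5.
Reduced cost of stout: c₃ − yᵀa₃ = 19.5 − (6·4 + 1.5·1) = 19.5 − 25.5 = -6.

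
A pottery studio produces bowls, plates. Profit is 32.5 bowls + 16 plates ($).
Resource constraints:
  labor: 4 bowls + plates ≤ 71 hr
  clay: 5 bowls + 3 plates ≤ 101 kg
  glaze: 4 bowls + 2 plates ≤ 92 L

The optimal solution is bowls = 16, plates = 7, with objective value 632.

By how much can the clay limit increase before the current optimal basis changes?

Binding constraints: labor, clay. The basis is B = [[4,1],[5,3]] with det 7.
Per unit increase in clay, x* moves by d = (-0.1429, 0.5714).
The basis stays optimal until glaze becomes binding; allowable increase = 24.5 kg.

24.5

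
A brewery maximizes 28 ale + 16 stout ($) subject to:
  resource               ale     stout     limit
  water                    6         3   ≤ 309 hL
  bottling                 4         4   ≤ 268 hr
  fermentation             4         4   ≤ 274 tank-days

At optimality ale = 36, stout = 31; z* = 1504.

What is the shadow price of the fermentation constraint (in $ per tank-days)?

0

Binding: water and bottling. Non-binding: fermentation (6 unused).
Since fermentation is not tight, its dual is 0.
From A_Bᵀ y = c: 6·y_water + 4·y_bottling = 28; 3·y_water + 4·y_bottling = 16.
This yields shadow prices y_water = 4, y_bottling = 1.
Shadow price of fermentation = 0.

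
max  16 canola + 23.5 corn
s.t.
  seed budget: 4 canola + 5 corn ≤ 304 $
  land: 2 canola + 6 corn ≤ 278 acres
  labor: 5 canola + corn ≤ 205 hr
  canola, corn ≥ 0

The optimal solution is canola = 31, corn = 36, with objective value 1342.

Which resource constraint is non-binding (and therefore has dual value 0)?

seed budget: 304/304 (binding)
land: 278/278 (binding)
labor: 191/205 (slack 14)
By complementary slackness, a constraint with positive slack has shadow price 0 → labor.

labor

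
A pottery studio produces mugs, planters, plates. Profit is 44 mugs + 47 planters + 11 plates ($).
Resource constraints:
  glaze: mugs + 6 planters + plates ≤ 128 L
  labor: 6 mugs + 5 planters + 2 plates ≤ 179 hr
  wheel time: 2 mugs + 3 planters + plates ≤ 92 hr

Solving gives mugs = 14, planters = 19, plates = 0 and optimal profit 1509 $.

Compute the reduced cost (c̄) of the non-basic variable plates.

-5

Binding: glaze and labor. Non-binding: wheel time (7 unused).
By complementary slackness, y = 0 for the non-binding constraint.
The binding rows give the dual system: 1·y_glaze + 6·y_labor = 44 and 6·y_glaze + 5·y_labor = 47.
→ y_glaze = 2 and y_labor = 7.
Reduced cost of plates: c₃ − yᵀa₃ = 11 − (2·1 + 7·2) = 11 − 16 = -5.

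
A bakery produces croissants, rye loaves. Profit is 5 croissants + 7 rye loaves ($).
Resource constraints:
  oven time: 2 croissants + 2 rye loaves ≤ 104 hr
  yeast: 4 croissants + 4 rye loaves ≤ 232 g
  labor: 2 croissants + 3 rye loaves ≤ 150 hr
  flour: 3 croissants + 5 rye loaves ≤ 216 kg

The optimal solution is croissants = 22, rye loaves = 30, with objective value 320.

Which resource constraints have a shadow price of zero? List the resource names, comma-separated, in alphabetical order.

oven time: 104/104 (binding)
yeast: 208/232 (slack 24)
labor: 134/150 (slack 16)
flour: 216/216 (binding)
By complementary slackness, a constraint with positive slack has shadow price 0 → labor, yeast.

labor, yeast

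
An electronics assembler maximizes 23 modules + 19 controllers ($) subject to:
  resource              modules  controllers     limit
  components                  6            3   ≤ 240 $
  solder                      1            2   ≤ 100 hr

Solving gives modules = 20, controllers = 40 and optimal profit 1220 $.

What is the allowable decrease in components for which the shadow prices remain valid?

Binding constraints: components, solder. The basis is B = [[6,3],[1,2]] with det 9.
Per unit decrease in components, x* moves by d = (-0.2222, 0.1111).
The basis stays optimal until modules reaches 0; allowable decrease = 90 $.

90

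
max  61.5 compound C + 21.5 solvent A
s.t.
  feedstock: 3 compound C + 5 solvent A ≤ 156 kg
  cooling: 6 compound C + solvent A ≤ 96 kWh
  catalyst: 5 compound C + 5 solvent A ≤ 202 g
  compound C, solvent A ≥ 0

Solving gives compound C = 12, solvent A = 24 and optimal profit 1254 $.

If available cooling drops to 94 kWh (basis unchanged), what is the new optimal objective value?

1236

Check each constraint at x*: feedstock 156/156 (tight); cooling 96/96 (tight); catalyst 180/202 (slack 22).
Since catalyst is not tight, its dual is 0.
From A_Bᵀ y = c: 3·y_feedstock + 6·y_cooling = 61.5; 5·y_feedstock + 1·y_cooling = 21.5.
→ y_feedstock = 2.5 and y_cooling = 9.
Δz = y_cooling·Δb = 9 × (-2) = -18, so new z* = 1254 − 18 = 1236.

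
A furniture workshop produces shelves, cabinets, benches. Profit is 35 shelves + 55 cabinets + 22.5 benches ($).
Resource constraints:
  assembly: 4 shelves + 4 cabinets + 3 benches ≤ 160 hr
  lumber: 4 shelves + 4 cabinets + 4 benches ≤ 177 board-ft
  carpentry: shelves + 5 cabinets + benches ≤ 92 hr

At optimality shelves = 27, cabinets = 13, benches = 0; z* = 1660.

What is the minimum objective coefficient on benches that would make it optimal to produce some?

27.5

Binding: assembly and carpentry. Non-binding: lumber (17 unused).
By complementary slackness, y = 0 for the non-binding constraint.
Dual feasibility on the basic columns requires 4·y_assembly + 1·y_carpentry = 35, 4·y_assembly + 5·y_carpentry = 55.
This yields shadow prices y_assembly = 7.5, y_carpentry = 5.
benches enters the basis when its profit ≥ yᵀa₃ = 7.5·3 + 5·1 = 27.5.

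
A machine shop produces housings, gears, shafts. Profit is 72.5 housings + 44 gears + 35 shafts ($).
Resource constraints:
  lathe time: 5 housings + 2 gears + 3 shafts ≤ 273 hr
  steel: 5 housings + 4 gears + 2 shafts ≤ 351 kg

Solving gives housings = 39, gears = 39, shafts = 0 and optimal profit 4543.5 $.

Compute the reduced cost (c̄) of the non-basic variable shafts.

Check each constraint at x*: lathe time 273/273 (tight); steel 351/351 (tight).
Dual feasibility on the basic columns requires 5·y_lathe time + 5·y_steel = 72.5, 2·y_lathe time + 4·y_steel = 44.
This yields shadow prices y_lathe time = 7, y_steel = 7.5.
Reduced cost of shafts: c₃ − yᵀa₃ = 35 − (7·3 + 7.5·2) = 35 − 36 = -1.

-1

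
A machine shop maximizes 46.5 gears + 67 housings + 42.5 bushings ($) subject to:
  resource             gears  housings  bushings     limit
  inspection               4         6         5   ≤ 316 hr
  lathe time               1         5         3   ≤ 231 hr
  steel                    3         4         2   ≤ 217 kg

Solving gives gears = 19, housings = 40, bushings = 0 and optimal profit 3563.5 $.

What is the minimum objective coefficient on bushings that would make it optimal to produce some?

Binding: inspection and steel. Non-binding: lathe time (12 unused).
By complementary slackness, y = 0 for the non-binding constraint.
Dual feasibility on the basic columns requires 4·y_inspection + 3·y_steel = 46.5, 6·y_inspection + 4·y_steel = 67.
→ y_inspection = 7.5 and y_steel = 5.5.
bushings enters the basis when its profit ≥ yᵀa₃ = 7.5·5 + 5.5·2 = 48.5.

48.5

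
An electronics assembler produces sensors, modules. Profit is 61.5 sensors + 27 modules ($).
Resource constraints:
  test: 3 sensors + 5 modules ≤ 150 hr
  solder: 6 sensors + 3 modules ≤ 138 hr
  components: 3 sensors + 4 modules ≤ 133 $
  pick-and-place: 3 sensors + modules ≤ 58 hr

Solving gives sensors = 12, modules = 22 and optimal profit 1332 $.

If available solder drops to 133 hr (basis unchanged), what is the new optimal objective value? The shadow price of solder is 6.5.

1299.5

Δb = -5, so new z* = 1332 + (6.5)·(-5) = 1332 − 32.5 = 1299.5.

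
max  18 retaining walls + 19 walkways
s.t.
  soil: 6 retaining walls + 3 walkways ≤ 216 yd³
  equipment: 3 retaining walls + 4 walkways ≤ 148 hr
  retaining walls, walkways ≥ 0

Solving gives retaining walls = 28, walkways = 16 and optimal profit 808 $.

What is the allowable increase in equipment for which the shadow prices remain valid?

140

Binding constraints: soil, equipment. The basis is B = [[6,3],[3,4]] with det 15.
Per unit increase in equipment, x* moves by d = (-0.2, 0.4).
The basis stays optimal until retaining walls reaches 0; allowable increase = 140 hr.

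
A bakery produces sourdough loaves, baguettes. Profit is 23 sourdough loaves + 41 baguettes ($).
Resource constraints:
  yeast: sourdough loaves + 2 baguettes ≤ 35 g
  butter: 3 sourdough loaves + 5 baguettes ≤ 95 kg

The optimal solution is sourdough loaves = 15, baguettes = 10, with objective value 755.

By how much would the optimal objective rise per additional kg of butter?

5

Both yeast and butter are binding at x*.
Dual feasibility on the basic columns requires 1·y_yeast + 3·y_butter = 23, 2·y_yeast + 5·y_butter = 41.
→ y_yeast = 8 and y_butter = 5.
Shadow price of butter = 5.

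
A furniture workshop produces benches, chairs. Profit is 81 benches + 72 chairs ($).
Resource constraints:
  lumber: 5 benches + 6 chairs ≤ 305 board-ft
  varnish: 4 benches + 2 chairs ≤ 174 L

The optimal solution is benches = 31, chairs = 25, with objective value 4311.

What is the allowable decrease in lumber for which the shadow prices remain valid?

87.5

Binding constraints: lumber, varnish. The basis is B = [[5,6],[4,2]] with det -14.
Per unit decrease in lumber, x* moves by d = (0.1429, -0.2857).
The basis stays optimal until chairs reaches 0; allowable decrease = 87.5 board-ft.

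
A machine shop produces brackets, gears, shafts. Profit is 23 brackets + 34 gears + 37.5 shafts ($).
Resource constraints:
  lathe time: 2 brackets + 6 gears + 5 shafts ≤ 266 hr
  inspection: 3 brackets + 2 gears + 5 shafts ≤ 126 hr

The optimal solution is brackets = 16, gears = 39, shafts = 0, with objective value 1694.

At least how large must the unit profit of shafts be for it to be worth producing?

45

Check each constraint at x*: lathe time 266/266 (tight); inspection 126/126 (tight).
From A_Bᵀ y = c: 2·y_lathe time + 3·y_inspection = 23; 6·y_lathe time + 2·y_inspection = 34.
This yields shadow prices y_lathe time = 4, y_inspection = 5.
shafts enters the basis when its profit ≥ yᵀa₃ = 4·5 + 5·5 = 45.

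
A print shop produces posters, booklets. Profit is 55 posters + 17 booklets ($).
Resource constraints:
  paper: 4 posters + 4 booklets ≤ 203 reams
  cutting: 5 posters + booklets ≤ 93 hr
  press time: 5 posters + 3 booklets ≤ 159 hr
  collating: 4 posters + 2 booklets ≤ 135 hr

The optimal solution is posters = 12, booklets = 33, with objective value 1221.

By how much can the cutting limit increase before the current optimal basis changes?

Binding constraints: cutting, press time. The basis is B = [[5,1],[5,3]] with det 10.
Per unit increase in cutting, x* moves by d = (0.3, -0.5).
The basis stays optimal until booklets reaches 0; allowable increase = 66 hr.

66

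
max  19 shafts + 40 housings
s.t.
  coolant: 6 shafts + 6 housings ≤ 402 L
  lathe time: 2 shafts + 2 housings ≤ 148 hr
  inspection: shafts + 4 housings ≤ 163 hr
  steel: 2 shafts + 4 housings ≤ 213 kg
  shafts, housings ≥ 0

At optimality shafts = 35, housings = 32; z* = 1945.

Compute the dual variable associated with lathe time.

At the optimum: coolant uses 402 of 402 (binding); lathe time uses 134 of 148 (slack = 14); inspection uses 163 of 163 (binding); steel uses 198 of 213 (slack = 15).
Slack constraints have shadow price 0 (complementary slackness).
From A_Bᵀ y = c: 6·y_coolant + 1·y_inspection = 19; 6·y_coolant + 4·y_inspection = 40.
→ y_coolant = 2 and y_inspection = 7.
Shadow price of lathe time = 0.

0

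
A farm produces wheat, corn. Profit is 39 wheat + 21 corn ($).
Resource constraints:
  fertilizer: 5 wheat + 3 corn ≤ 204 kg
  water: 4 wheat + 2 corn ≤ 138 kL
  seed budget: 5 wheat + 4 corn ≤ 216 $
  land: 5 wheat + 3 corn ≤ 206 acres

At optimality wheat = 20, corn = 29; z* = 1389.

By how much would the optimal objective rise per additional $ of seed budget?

Check each constraint at x*: fertilizer 187/204 (slack 17); water 138/138 (tight); seed budget 216/216 (tight); land 187/206 (slack 19).
By complementary slackness, y = 0 for the non-binding constraints.
From A_Bᵀ y = c: 4·y_water + 5·y_seed budget = 39; 2·y_water + 4·y_seed budget = 21.
This yields shadow prices y_water = 8.5, y_seed budget = 1.
Shadow price of seed budget = 1.

1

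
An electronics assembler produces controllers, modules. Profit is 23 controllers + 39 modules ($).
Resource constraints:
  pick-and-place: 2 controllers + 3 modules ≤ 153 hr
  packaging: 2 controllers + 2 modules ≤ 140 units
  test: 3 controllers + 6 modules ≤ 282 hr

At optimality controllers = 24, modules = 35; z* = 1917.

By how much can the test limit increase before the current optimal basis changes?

Binding constraints: pick-and-place, test. The basis is B = [[2,3],[3,6]] with det 3.
Per unit increase in test, x* moves by d = (-1, 0.6667).
The basis stays optimal until controllers reaches 0; allowable increase = 24 hr.

24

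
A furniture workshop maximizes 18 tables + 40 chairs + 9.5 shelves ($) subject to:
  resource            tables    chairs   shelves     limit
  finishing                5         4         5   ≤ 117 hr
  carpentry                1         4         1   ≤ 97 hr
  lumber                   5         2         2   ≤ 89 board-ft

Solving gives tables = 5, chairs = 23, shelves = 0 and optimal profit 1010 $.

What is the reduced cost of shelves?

Check each constraint at x*: finishing 117/117 (tight); carpentry 97/97 (tight); lumber 71/89 (slack 18).
Since lumber is not tight, its dual is 0.
The binding rows give the dual system: 5·y_finishing + 1·y_carpentry = 18 and 4·y_finishing + 4·y_carpentry = 40.
This yields shadow prices y_finishing = 2, y_carpentry = 8.
Reduced cost of shelves: c₃ − yᵀa₃ = 9.5 − (2·5 + 8·1) = 9.5 − 18 = -8.5.

-8.5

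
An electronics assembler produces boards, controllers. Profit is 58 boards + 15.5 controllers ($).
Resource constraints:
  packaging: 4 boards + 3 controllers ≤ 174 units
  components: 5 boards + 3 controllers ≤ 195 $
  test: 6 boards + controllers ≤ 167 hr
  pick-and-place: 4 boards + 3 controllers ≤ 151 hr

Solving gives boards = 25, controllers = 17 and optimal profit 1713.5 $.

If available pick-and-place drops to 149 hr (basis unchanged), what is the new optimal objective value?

1708.5

At the optimum: packaging uses 151 of 174 (slack = 23); components uses 176 of 195 (slack = 19); test uses 167 of 167 (binding); pick-and-place uses 151 of 151 (binding).
Slack constraints have shadow price 0 (complementary slackness).
Dual feasibility on the basic columns requires 6·y_test + 4·y_pick-and-place = 58, 1·y_test + 3·y_pick-and-place = 15.5.
Solving: y_test = 8, y_pick-and-place = 2.5.
Δz = y_pick-and-place·Δb = 2.5 × (-2) = -5, so new z* = 1713.5 − 5 = 1708.5.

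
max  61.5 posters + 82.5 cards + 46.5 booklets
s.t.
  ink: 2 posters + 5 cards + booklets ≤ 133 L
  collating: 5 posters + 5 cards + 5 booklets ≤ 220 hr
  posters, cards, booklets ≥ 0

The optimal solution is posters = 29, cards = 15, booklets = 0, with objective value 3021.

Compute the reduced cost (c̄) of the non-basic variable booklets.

-8

Check each constraint at x*: ink 133/133 (tight); collating 220/220 (tight).
The binding rows give the dual system: 2·y_ink + 5·y_collating = 61.5 and 5·y_ink + 5·y_collating = 82.5.
→ y_ink = 7 and y_collating = 9.5.
Reduced cost of booklets: c₃ − yᵀa₃ = 46.5 − (7·1 + 9.5·5) = 46.5 − 54.5 = -8.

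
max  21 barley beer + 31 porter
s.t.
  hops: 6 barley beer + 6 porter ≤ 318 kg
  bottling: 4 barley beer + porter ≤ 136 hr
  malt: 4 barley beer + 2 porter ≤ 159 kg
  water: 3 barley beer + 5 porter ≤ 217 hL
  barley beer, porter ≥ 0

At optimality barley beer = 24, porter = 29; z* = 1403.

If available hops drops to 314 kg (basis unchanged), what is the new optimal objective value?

Binding: hops and water. Non-binding: bottling (11 unused), malt (5 unused).
Slack constraints have shadow price 0 (complementary slackness).
The binding rows give the dual system: 6·y_hops + 3·y_water = 21 and 6·y_hops + 5·y_water = 31.
→ y_hops = 1 and y_water = 5.
Δz = y_hops·Δb = 1 × (-4) = -4, so new z* = 1403 − 4 = 1399.

1399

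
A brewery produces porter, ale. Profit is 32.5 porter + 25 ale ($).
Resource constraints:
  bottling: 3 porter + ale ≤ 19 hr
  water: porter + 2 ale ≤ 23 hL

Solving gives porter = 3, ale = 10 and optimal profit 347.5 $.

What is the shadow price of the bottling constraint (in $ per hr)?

At the optimum: bottling uses 19 of 19 (binding); water uses 23 of 23 (binding).
Dual feasibility on the basic columns requires 3·y_bottling + 1·y_water = 32.5, 1·y_bottling + 2·y_water = 25.
Solving: y_bottling = 8, y_water = 8.5.
Shadow price of bottling = 8.

8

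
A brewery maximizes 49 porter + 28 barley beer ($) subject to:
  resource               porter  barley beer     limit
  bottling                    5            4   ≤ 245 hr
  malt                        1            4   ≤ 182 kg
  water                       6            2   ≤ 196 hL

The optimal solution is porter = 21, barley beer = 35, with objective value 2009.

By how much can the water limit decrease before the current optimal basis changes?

Binding constraints: bottling, water. The basis is B = [[5,4],[6,2]] with det -14.
Per unit decrease in water, x* moves by d = (-0.2857, 0.3571).
The basis stays optimal until malt becomes binding; allowable decrease = 18.375 hL.

18.375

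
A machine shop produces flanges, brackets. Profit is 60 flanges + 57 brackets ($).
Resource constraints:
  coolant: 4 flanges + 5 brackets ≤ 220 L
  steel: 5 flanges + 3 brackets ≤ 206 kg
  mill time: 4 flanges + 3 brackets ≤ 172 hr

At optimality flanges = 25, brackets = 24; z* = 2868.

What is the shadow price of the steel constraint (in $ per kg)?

0

At the optimum: coolant uses 220 of 220 (binding); steel uses 197 of 206 (slack = 9); mill time uses 172 of 172 (binding).
By complementary slackness, y = 0 for the non-binding constraint.
Dual feasibility on the basic columns requires 4·y_coolant + 4·y_mill time = 60, 5·y_coolant + 3·y_mill time = 57.
Solving: y_coolant = 6, y_mill time = 9.
Shadow price of steel = 0.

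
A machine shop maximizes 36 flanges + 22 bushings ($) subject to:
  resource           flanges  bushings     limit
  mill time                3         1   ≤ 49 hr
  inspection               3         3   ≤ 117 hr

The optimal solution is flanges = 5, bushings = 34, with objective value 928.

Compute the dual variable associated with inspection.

At the optimum: mill time uses 49 of 49 (binding); inspection uses 117 of 117 (binding).
The binding rows give the dual system: 3·y_mill time + 3·y_inspection = 36 and 1·y_mill time + 3·y_inspection = 22.
→ y_mill time = 7 and y_inspection = 5.
Shadow price of inspection = 5.

5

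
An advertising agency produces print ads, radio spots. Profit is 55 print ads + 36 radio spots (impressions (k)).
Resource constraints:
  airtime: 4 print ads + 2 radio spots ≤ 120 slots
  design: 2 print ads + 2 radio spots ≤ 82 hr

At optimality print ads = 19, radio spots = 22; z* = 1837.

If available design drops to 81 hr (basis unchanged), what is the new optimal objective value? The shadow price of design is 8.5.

1828.5

Δb = -1, so new z* = 1837 + (8.5)·(-1) = 1837 − 8.5 = 1828.5.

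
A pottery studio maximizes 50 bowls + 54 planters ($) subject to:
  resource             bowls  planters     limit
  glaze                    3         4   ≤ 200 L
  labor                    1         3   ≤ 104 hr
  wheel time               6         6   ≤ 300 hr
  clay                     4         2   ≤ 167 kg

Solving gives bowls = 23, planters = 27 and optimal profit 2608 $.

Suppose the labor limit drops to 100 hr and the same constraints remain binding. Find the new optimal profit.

Binding: labor and wheel time. Non-binding: glaze (23 unused), clay (21 unused).
Slack constraints have shadow price 0 (complementary slackness).
The binding rows give the dual system: 1·y_labor + 6·y_wheel time = 50 and 3·y_labor + 6·y_wheel time = 54.
Solving: y_labor = 2, y_wheel time = 8.
Δz = y_labor·Δb = 2 × (-4) = -8, so new z* = 2608 − 8 = 2600.

2600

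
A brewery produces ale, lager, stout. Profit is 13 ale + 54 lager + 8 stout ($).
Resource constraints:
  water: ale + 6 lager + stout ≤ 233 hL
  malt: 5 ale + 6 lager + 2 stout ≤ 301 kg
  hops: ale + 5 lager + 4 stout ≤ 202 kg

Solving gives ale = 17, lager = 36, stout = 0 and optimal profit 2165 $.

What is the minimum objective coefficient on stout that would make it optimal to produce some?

At the optimum: water uses 233 of 233 (binding); malt uses 301 of 301 (binding); hops uses 197 of 202 (slack = 5).
By complementary slackness, y = 0 for the non-binding constraint.
From A_Bᵀ y = c: 1·y_water + 5·y_malt = 13; 6·y_water + 6·y_malt = 54.
This yields shadow prices y_water = 8, y_malt = 1.
stout enters the basis when its profit ≥ yᵀa₃ = 8·1 + 1·2 = 10.

10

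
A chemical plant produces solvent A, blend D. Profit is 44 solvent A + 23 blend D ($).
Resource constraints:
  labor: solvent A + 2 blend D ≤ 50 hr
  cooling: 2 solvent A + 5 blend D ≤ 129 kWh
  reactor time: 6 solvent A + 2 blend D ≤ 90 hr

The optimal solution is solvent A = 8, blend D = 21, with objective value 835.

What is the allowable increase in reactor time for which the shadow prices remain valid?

210

Binding constraints: labor, reactor time. The basis is B = [[1,2],[6,2]] with det -10.
Per unit increase in reactor time, x* moves by d = (0.2, -0.1).
The basis stays optimal until blend D reaches 0; allowable increase = 210 hr.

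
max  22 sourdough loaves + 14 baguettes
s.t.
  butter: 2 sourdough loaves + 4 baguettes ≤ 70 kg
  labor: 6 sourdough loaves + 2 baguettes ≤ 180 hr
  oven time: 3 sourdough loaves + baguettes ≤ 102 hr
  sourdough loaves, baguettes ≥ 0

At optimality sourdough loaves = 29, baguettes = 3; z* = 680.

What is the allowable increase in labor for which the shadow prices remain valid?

24

Binding constraints: butter, labor. The basis is B = [[2,4],[6,2]] with det -20.
Per unit increase in labor, x* moves by d = (0.2, -0.1).
The basis stays optimal until oven time becomes binding; allowable increase = 24 hr.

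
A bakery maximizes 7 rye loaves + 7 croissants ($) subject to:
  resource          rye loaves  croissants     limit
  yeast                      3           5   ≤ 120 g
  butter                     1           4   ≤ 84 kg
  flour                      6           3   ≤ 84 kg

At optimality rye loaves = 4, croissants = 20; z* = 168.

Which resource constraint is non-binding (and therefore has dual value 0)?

yeast: 112/120 (slack 8)
butter: 84/84 (binding)
flour: 84/84 (binding)
By complementary slackness, a constraint with positive slack has shadow price 0 → yeast.

yeast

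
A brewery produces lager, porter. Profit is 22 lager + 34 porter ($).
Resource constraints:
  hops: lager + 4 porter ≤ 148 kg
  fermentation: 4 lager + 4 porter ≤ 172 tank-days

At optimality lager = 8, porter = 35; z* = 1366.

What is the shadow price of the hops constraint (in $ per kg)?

At the optimum: hops uses 148 of 148 (binding); fermentation uses 172 of 172 (binding).
Dual feasibility on the basic columns requires 1·y_hops + 4·y_fermentation = 22, 4·y_hops + 4·y_fermentation = 34.
→ y_hops = 4 and y_fermentation = 4.5.
Shadow price of hops = 4.

4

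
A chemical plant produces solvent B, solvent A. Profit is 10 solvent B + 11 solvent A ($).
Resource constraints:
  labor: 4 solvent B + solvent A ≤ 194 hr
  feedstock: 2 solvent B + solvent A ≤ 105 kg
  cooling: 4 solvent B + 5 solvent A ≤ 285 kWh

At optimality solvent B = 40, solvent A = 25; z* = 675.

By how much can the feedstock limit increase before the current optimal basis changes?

3.375

Binding constraints: feedstock, cooling. The basis is B = [[2,1],[4,5]] with det 6.
Per unit increase in feedstock, x* moves by d = (0.8333, -0.6667).
The basis stays optimal until labor becomes binding; allowable increase = 3.375 kg.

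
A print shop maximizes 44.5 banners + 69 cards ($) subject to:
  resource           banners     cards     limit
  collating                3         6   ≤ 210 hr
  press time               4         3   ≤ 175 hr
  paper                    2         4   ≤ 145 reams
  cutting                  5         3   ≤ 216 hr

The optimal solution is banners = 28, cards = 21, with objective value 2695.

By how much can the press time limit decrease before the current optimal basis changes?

Binding constraints: collating, press time. The basis is B = [[3,6],[4,3]] with det -15.
Per unit decrease in press time, x* moves by d = (-0.4, 0.2).
The basis stays optimal until banners reaches 0; allowable decrease = 70 hr.

70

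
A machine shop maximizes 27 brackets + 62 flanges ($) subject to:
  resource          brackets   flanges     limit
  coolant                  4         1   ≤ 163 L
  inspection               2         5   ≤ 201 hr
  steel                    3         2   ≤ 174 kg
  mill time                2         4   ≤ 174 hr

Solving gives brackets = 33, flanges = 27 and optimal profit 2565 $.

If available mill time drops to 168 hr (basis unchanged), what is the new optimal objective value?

Check each constraint at x*: coolant 159/163 (slack 4); inspection 201/201 (tight); steel 153/174 (slack 21); mill time 174/174 (tight).
Slack constraints have shadow price 0 (complementary slackness).
From A_Bᵀ y = c: 2·y_inspection + 2·y_mill time = 27; 5·y_inspection + 4·y_mill time = 62.
→ y_inspection = 8 and y_mill time = 5.5.
Δz = y_mill time·Δb = 5.5 × (-6) = -33, so new z* = 2565 − 33 = 2532.

2532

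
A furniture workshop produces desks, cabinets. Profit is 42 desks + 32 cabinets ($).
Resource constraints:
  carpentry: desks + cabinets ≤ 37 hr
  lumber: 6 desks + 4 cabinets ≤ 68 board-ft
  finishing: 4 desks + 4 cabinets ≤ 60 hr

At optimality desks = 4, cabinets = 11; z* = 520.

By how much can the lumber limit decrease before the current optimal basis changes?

8

Binding constraints: lumber, finishing. The basis is B = [[6,4],[4,4]] with det 8.
Per unit decrease in lumber, x* moves by d = (-0.5, 0.5).
The basis stays optimal until desks reaches 0; allowable decrease = 8 board-ft.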